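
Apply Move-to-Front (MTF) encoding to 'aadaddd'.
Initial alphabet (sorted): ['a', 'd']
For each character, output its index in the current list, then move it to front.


MTF encoding:
'a': index 0 in ['a', 'd'] -> ['a', 'd']
'a': index 0 in ['a', 'd'] -> ['a', 'd']
'd': index 1 in ['a', 'd'] -> ['d', 'a']
'a': index 1 in ['d', 'a'] -> ['a', 'd']
'd': index 1 in ['a', 'd'] -> ['d', 'a']
'd': index 0 in ['d', 'a'] -> ['d', 'a']
'd': index 0 in ['d', 'a'] -> ['d', 'a']


Output: [0, 0, 1, 1, 1, 0, 0]


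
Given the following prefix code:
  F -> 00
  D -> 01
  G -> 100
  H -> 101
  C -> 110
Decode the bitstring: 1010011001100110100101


Decoding step by step:
Bits 101 -> H
Bits 00 -> F
Bits 110 -> C
Bits 01 -> D
Bits 100 -> G
Bits 110 -> C
Bits 100 -> G
Bits 101 -> H


Decoded message: HFCDGCGH


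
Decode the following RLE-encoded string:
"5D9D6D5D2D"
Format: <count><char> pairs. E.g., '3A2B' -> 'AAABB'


Expanding each <count><char> pair:
  5D -> 'DDDDD'
  9D -> 'DDDDDDDDD'
  6D -> 'DDDDDD'
  5D -> 'DDDDD'
  2D -> 'DD'

Decoded = DDDDDDDDDDDDDDDDDDDDDDDDDDD


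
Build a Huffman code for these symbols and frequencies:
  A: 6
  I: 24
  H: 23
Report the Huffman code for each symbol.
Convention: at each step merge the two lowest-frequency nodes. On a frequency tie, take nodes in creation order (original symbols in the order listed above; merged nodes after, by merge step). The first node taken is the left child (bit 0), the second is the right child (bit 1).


Huffman tree construction:
Step 1: Merge A(6) + H(23) = 29
Step 2: Merge I(24) + (A+H)(29) = 53
Read each symbol's code off the tree from the root (left child = 0, right child = 1).

Codes:
  A: 10 (length 2)
  I: 0 (length 1)
  H: 11 (length 2)
Average code length: 82/53 = 1.5472 bits/symbol


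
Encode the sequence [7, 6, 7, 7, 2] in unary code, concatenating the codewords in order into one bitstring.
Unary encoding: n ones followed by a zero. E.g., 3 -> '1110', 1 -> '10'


Encode each number as n ones followed by a terminating 0:
  7 -> 11111110 (8 bits)
  6 -> 1111110 (7 bits)
  7 -> 11111110 (8 bits)
  7 -> 11111110 (8 bits)
  2 -> 110 (3 bits)
Total length = 8 + 7 + 8 + 8 + 3 = 34 bits.

Unary([7, 6, 7, 7, 2]) = 1111111011111101111111011111110110 (34 bits)


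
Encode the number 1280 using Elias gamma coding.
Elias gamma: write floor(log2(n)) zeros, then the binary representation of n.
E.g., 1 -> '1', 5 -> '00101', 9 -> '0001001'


num_bits = floor(log2(1280)) + 1 = 11
leading_zeros = num_bits - 1 = 10
binary(1280) = 10100000000

Elias gamma(1280) = '0000000000' + '10100000000' = 000000000010100000000 (21 bits)


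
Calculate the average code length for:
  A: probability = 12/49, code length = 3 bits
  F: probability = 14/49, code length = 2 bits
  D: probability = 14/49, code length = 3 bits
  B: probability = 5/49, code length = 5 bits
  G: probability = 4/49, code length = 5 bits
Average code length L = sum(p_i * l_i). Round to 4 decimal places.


Weighted contributions p_i * l_i:
  A: (12/49) * 3 = 36/49
  F: (14/49) * 2 = 28/49
  D: (14/49) * 3 = 42/49
  B: (5/49) * 5 = 25/49
  G: (4/49) * 5 = 20/49
Sum = (36 + 28 + 42 + 25 + 20)/49 = 151/49

L = 151/49 = 3.0816 bits/symbol


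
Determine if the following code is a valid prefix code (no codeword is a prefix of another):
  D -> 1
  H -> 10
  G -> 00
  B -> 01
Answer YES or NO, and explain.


Checking each pair (does one codeword prefix another?):
  D='1' vs H='10': prefix -- VIOLATION

NO -- this is NOT a valid prefix code. D (1) is a prefix of H (10).


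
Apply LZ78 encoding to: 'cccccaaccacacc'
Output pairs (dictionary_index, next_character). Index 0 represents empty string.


LZ78 encoding steps:
Dictionary: {0: ''}
Step 1: w='' (idx 0), next='c' -> output (0, 'c'), add 'c' as idx 1
Step 2: w='c' (idx 1), next='c' -> output (1, 'c'), add 'cc' as idx 2
Step 3: w='cc' (idx 2), next='a' -> output (2, 'a'), add 'cca' as idx 3
Step 4: w='' (idx 0), next='a' -> output (0, 'a'), add 'a' as idx 4
Step 5: w='cca' (idx 3), next='c' -> output (3, 'c'), add 'ccac' as idx 5
Step 6: w='a' (idx 4), next='c' -> output (4, 'c'), add 'ac' as idx 6
Step 7: w='c' (idx 1), end of input -> output (1, '')


Encoded: [(0, 'c'), (1, 'c'), (2, 'a'), (0, 'a'), (3, 'c'), (4, 'c'), (1, '')]


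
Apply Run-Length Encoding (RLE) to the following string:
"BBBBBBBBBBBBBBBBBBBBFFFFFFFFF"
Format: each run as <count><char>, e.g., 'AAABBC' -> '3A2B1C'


Scanning runs left to right:
  i=0: run of 'B' x 20 -> '20B'
  i=20: run of 'F' x 9 -> '9F'

RLE = 20B9F


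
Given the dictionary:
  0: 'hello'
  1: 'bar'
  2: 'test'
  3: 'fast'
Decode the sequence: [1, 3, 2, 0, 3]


Look up each index in the dictionary:
  1 -> 'bar'
  3 -> 'fast'
  2 -> 'test'
  0 -> 'hello'
  3 -> 'fast'

Decoded: "bar fast test hello fast"


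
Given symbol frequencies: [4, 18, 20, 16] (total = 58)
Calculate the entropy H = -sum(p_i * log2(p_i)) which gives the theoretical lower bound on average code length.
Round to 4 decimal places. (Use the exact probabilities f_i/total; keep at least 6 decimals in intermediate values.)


Per-symbol terms -p_i * log2(p_i) with p_i = f_i/58:
  p = 4/58 = 0.068966: log2(p) = -3.857981, -p*log2(p) = 0.266068
  p = 18/58 = 0.310345: log2(p) = -1.688056, -p*log2(p) = 0.523879
  p = 20/58 = 0.344828: log2(p) = -1.536053, -p*log2(p) = 0.529673
  p = 16/58 = 0.275862: log2(p) = -1.857981, -p*log2(p) = 0.512546
H = 0.266068 + 0.523879 + 0.529673 + 0.512546 = 1.832166

H = 1.8322 bits/symbol


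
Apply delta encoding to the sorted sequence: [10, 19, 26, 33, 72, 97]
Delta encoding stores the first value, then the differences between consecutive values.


First value: 10
Deltas:
  19 - 10 = 9
  26 - 19 = 7
  33 - 26 = 7
  72 - 33 = 39
  97 - 72 = 25


Delta encoded: [10, 9, 7, 7, 39, 25]


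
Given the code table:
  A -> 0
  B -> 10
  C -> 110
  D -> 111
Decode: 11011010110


Decoding:
110 -> C
110 -> C
10 -> B
110 -> C


Result: CCBC


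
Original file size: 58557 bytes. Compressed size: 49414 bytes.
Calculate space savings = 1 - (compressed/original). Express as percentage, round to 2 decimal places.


ratio = compressed/original = 49414/58557 = 0.843862
savings = 1 - ratio = 1 - 0.843862 = 0.156138
as a percentage: 0.156138 * 100 = 15.61%

Space savings = 1 - 49414/58557 = 15.61%


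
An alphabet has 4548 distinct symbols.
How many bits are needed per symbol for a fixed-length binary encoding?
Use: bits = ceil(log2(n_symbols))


log2(4548) = 12.151
Bracket: 2^12 = 4096 < 4548 <= 2^13 = 8192
So ceil(log2(4548)) = 13

bits = ceil(log2(4548)) = ceil(12.151) = 13 bits


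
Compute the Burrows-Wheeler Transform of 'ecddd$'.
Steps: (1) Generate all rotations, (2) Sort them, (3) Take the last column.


Rotations (sorted):
  0: $ecddd -> last char: d
  1: cddd$e -> last char: e
  2: d$ecdd -> last char: d
  3: dd$ecd -> last char: d
  4: ddd$ec -> last char: c
  5: ecddd$ -> last char: $


BWT = deddc$


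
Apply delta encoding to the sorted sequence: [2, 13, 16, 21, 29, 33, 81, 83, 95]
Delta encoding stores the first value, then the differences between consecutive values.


First value: 2
Deltas:
  13 - 2 = 11
  16 - 13 = 3
  21 - 16 = 5
  29 - 21 = 8
  33 - 29 = 4
  81 - 33 = 48
  83 - 81 = 2
  95 - 83 = 12


Delta encoded: [2, 11, 3, 5, 8, 4, 48, 2, 12]


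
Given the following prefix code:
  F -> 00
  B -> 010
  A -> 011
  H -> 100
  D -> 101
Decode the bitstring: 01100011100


Decoding step by step:
Bits 011 -> A
Bits 00 -> F
Bits 011 -> A
Bits 100 -> H


Decoded message: AFAH


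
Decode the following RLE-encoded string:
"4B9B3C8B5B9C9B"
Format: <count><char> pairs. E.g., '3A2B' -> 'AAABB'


Expanding each <count><char> pair:
  4B -> 'BBBB'
  9B -> 'BBBBBBBBB'
  3C -> 'CCC'
  8B -> 'BBBBBBBB'
  5B -> 'BBBBB'
  9C -> 'CCCCCCCCC'
  9B -> 'BBBBBBBBB'

Decoded = BBBBBBBBBBBBBCCCBBBBBBBBBBBBBCCCCCCCCCBBBBBBBBB


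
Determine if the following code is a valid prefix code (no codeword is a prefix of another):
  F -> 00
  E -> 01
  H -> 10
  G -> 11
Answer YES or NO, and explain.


Checking each pair (does one codeword prefix another?):
  F='00' vs E='01': no prefix
  F='00' vs H='10': no prefix
  F='00' vs G='11': no prefix
  E='01' vs F='00': no prefix
  E='01' vs H='10': no prefix
  E='01' vs G='11': no prefix
  H='10' vs F='00': no prefix
  H='10' vs E='01': no prefix
  H='10' vs G='11': no prefix
  G='11' vs F='00': no prefix
  G='11' vs E='01': no prefix
  G='11' vs H='10': no prefix
No violation found over all pairs.

YES -- this is a valid prefix code. No codeword is a prefix of any other codeword.


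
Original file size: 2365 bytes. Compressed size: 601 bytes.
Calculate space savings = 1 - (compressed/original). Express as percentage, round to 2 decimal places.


ratio = compressed/original = 601/2365 = 0.254123
savings = 1 - ratio = 1 - 0.254123 = 0.745877
as a percentage: 0.745877 * 100 = 74.59%

Space savings = 1 - 601/2365 = 74.59%


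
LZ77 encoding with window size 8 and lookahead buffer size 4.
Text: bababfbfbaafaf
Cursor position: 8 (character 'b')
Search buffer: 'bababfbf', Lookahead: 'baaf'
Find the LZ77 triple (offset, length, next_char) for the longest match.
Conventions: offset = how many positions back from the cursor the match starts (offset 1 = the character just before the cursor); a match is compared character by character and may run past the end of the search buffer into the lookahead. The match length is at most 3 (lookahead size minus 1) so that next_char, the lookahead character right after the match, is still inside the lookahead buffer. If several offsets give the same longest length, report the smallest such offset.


Try each offset into the search buffer:
  offset=1 (pos 7, char 'f'): match length 0
  offset=2 (pos 6, char 'b'): match length 1
  offset=3 (pos 5, char 'f'): match length 0
  offset=4 (pos 4, char 'b'): match length 1
  offset=5 (pos 3, char 'a'): match length 0
  offset=6 (pos 2, char 'b'): match length 2
  offset=7 (pos 1, char 'a'): match length 0
  offset=8 (pos 0, char 'b'): match length 2
Longest match has length 2, found at offsets 6, 8; take the smallest, offset 6.
next_char = character at position 8 + 2 = 10 -> 'a'

Best match: offset=6, length=2 (matching 'ba' starting at position 2)
LZ77 triple: (6, 2, 'a')


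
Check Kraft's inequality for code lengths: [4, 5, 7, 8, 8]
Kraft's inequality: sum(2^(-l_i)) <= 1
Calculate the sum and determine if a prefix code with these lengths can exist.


Sum = 2^(-4) + 2^(-5) + 2^(-7) + 2^(-8) + 2^(-8)
    = 0.0625 + 0.03125 + 0.0078125 + 0.00390625 + 0.00390625
    = 28/256 = 0.109375
Since 0.109375 <= 1, Kraft's inequality IS satisfied.
A prefix code with these lengths CAN exist.

Kraft sum = 0.109375. Satisfied.


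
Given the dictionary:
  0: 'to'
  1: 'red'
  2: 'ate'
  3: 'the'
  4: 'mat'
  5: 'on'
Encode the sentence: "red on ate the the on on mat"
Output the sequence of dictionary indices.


Look up each word in the dictionary:
  'red' -> 1
  'on' -> 5
  'ate' -> 2
  'the' -> 3
  'the' -> 3
  'on' -> 5
  'on' -> 5
  'mat' -> 4

Encoded: [1, 5, 2, 3, 3, 5, 5, 4]


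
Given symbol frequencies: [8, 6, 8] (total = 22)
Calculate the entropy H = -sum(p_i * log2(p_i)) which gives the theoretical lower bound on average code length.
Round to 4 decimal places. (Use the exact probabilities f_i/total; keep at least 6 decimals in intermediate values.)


Per-symbol terms -p_i * log2(p_i) with p_i = f_i/22:
  p = 8/22 = 0.363636: log2(p) = -1.459432, -p*log2(p) = 0.530702
  p = 6/22 = 0.272727: log2(p) = -1.874469, -p*log2(p) = 0.511219
  p = 8/22 = 0.363636: log2(p) = -1.459432, -p*log2(p) = 0.530702
H = 0.530702 + 0.511219 + 0.530702 = 1.572623

H = 1.5726 bits/symbol


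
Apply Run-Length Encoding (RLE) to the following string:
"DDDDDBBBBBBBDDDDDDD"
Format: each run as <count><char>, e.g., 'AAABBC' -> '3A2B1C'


Scanning runs left to right:
  i=0: run of 'D' x 5 -> '5D'
  i=5: run of 'B' x 7 -> '7B'
  i=12: run of 'D' x 7 -> '7D'

RLE = 5D7B7D


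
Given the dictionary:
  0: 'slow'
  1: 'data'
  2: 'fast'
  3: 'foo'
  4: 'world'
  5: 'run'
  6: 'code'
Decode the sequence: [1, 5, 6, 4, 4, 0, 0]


Look up each index in the dictionary:
  1 -> 'data'
  5 -> 'run'
  6 -> 'code'
  4 -> 'world'
  4 -> 'world'
  0 -> 'slow'
  0 -> 'slow'

Decoded: "data run code world world slow slow"


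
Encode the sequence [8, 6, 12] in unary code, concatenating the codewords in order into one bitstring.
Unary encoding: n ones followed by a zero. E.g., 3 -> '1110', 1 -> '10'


Encode each number as n ones followed by a terminating 0:
  8 -> 111111110 (9 bits)
  6 -> 1111110 (7 bits)
  12 -> 1111111111110 (13 bits)
Total length = 9 + 7 + 13 = 29 bits.

Unary([8, 6, 12]) = 11111111011111101111111111110 (29 bits)


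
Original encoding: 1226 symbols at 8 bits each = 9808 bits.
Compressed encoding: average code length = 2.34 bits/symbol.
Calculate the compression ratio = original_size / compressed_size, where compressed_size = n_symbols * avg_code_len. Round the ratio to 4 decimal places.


original_size = n_symbols * orig_bits = 1226 * 8 = 9808 bits
compressed_size = n_symbols * avg_code_len = 1226 * 2.34 = 2868.84 bits
ratio = original_size / compressed_size = 9808 / 2868.84 = 3.4188

Compression ratio = 3.4188


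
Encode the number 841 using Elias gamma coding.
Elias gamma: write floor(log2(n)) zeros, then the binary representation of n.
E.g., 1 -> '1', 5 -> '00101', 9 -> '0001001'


num_bits = floor(log2(841)) + 1 = 10
leading_zeros = num_bits - 1 = 9
binary(841) = 1101001001

Elias gamma(841) = '000000000' + '1101001001' = 0000000001101001001 (19 bits)


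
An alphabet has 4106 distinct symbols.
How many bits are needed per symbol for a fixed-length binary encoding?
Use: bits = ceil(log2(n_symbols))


log2(4106) = 12.0035
Bracket: 2^12 = 4096 < 4106 <= 2^13 = 8192
So ceil(log2(4106)) = 13

bits = ceil(log2(4106)) = ceil(12.0035) = 13 bits


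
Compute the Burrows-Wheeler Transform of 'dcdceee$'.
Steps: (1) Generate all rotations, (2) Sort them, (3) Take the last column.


Rotations (sorted):
  0: $dcdceee -> last char: e
  1: cdceee$d -> last char: d
  2: ceee$dcd -> last char: d
  3: dcdceee$ -> last char: $
  4: dceee$dc -> last char: c
  5: e$dcdcee -> last char: e
  6: ee$dcdce -> last char: e
  7: eee$dcdc -> last char: c


BWT = edd$ceec


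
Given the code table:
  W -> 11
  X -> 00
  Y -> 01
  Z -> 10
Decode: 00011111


Decoding:
00 -> X
01 -> Y
11 -> W
11 -> W


Result: XYWW


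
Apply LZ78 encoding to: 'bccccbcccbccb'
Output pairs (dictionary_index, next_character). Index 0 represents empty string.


LZ78 encoding steps:
Dictionary: {0: ''}
Step 1: w='' (idx 0), next='b' -> output (0, 'b'), add 'b' as idx 1
Step 2: w='' (idx 0), next='c' -> output (0, 'c'), add 'c' as idx 2
Step 3: w='c' (idx 2), next='c' -> output (2, 'c'), add 'cc' as idx 3
Step 4: w='c' (idx 2), next='b' -> output (2, 'b'), add 'cb' as idx 4
Step 5: w='cc' (idx 3), next='c' -> output (3, 'c'), add 'ccc' as idx 5
Step 6: w='b' (idx 1), next='c' -> output (1, 'c'), add 'bc' as idx 6
Step 7: w='cb' (idx 4), end of input -> output (4, '')


Encoded: [(0, 'b'), (0, 'c'), (2, 'c'), (2, 'b'), (3, 'c'), (1, 'c'), (4, '')]


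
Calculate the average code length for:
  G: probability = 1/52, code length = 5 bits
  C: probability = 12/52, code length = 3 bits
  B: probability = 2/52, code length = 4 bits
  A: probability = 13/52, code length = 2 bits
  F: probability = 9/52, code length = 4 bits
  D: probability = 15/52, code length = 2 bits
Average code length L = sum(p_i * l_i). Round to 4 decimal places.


Weighted contributions p_i * l_i:
  G: (1/52) * 5 = 5/52
  C: (12/52) * 3 = 36/52
  B: (2/52) * 4 = 8/52
  A: (13/52) * 2 = 26/52
  F: (9/52) * 4 = 36/52
  D: (15/52) * 2 = 30/52
Sum = (5 + 36 + 8 + 26 + 36 + 30)/52 = 141/52

L = 141/52 = 2.7115 bits/symbol


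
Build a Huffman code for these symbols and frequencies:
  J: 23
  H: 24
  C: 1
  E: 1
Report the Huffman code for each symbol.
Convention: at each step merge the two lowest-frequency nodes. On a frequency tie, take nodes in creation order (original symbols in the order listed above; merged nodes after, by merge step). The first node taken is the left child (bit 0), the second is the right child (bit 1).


Huffman tree construction:
Step 1: Merge C(1) + E(1) = 2
Step 2: Merge (C+E)(2) + J(23) = 25
Step 3: Merge H(24) + ((C+E)+J)(25) = 49
Read each symbol's code off the tree from the root (left child = 0, right child = 1).

Codes:
  J: 11 (length 2)
  H: 0 (length 1)
  C: 100 (length 3)
  E: 101 (length 3)
Average code length: 76/49 = 1.5510 bits/symbol


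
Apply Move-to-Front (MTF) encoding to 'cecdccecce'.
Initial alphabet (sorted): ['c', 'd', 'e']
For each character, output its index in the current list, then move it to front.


MTF encoding:
'c': index 0 in ['c', 'd', 'e'] -> ['c', 'd', 'e']
'e': index 2 in ['c', 'd', 'e'] -> ['e', 'c', 'd']
'c': index 1 in ['e', 'c', 'd'] -> ['c', 'e', 'd']
'd': index 2 in ['c', 'e', 'd'] -> ['d', 'c', 'e']
'c': index 1 in ['d', 'c', 'e'] -> ['c', 'd', 'e']
'c': index 0 in ['c', 'd', 'e'] -> ['c', 'd', 'e']
'e': index 2 in ['c', 'd', 'e'] -> ['e', 'c', 'd']
'c': index 1 in ['e', 'c', 'd'] -> ['c', 'e', 'd']
'c': index 0 in ['c', 'e', 'd'] -> ['c', 'e', 'd']
'e': index 1 in ['c', 'e', 'd'] -> ['e', 'c', 'd']


Output: [0, 2, 1, 2, 1, 0, 2, 1, 0, 1]


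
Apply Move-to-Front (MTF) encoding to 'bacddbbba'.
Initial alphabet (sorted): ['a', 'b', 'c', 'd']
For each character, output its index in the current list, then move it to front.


MTF encoding:
'b': index 1 in ['a', 'b', 'c', 'd'] -> ['b', 'a', 'c', 'd']
'a': index 1 in ['b', 'a', 'c', 'd'] -> ['a', 'b', 'c', 'd']
'c': index 2 in ['a', 'b', 'c', 'd'] -> ['c', 'a', 'b', 'd']
'd': index 3 in ['c', 'a', 'b', 'd'] -> ['d', 'c', 'a', 'b']
'd': index 0 in ['d', 'c', 'a', 'b'] -> ['d', 'c', 'a', 'b']
'b': index 3 in ['d', 'c', 'a', 'b'] -> ['b', 'd', 'c', 'a']
'b': index 0 in ['b', 'd', 'c', 'a'] -> ['b', 'd', 'c', 'a']
'b': index 0 in ['b', 'd', 'c', 'a'] -> ['b', 'd', 'c', 'a']
'a': index 3 in ['b', 'd', 'c', 'a'] -> ['a', 'b', 'd', 'c']


Output: [1, 1, 2, 3, 0, 3, 0, 0, 3]


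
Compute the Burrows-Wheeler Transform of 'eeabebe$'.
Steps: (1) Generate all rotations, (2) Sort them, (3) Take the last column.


Rotations (sorted):
  0: $eeabebe -> last char: e
  1: abebe$ee -> last char: e
  2: be$eeabe -> last char: e
  3: bebe$eea -> last char: a
  4: e$eeabeb -> last char: b
  5: eabebe$e -> last char: e
  6: ebe$eeab -> last char: b
  7: eeabebe$ -> last char: $


BWT = eeeabeb$


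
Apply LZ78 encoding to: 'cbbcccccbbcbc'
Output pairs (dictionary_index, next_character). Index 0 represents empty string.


LZ78 encoding steps:
Dictionary: {0: ''}
Step 1: w='' (idx 0), next='c' -> output (0, 'c'), add 'c' as idx 1
Step 2: w='' (idx 0), next='b' -> output (0, 'b'), add 'b' as idx 2
Step 3: w='b' (idx 2), next='c' -> output (2, 'c'), add 'bc' as idx 3
Step 4: w='c' (idx 1), next='c' -> output (1, 'c'), add 'cc' as idx 4
Step 5: w='cc' (idx 4), next='b' -> output (4, 'b'), add 'ccb' as idx 5
Step 6: w='bc' (idx 3), next='b' -> output (3, 'b'), add 'bcb' as idx 6
Step 7: w='c' (idx 1), end of input -> output (1, '')


Encoded: [(0, 'c'), (0, 'b'), (2, 'c'), (1, 'c'), (4, 'b'), (3, 'b'), (1, '')]


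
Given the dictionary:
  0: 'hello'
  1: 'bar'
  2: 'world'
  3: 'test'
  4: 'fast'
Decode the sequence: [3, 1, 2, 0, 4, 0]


Look up each index in the dictionary:
  3 -> 'test'
  1 -> 'bar'
  2 -> 'world'
  0 -> 'hello'
  4 -> 'fast'
  0 -> 'hello'

Decoded: "test bar world hello fast hello"


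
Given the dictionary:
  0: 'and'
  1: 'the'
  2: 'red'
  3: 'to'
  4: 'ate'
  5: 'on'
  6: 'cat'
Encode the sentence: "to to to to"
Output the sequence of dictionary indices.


Look up each word in the dictionary:
  'to' -> 3
  'to' -> 3
  'to' -> 3
  'to' -> 3

Encoded: [3, 3, 3, 3]


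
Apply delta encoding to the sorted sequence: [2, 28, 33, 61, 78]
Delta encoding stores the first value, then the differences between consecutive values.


First value: 2
Deltas:
  28 - 2 = 26
  33 - 28 = 5
  61 - 33 = 28
  78 - 61 = 17


Delta encoded: [2, 26, 5, 28, 17]


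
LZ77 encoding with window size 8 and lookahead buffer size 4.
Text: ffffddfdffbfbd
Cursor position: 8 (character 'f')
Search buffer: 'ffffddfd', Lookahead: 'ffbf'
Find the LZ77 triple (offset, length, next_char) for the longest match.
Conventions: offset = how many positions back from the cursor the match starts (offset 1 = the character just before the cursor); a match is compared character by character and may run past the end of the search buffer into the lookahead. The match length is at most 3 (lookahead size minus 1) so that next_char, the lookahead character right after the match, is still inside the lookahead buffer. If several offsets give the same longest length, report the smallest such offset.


Try each offset into the search buffer:
  offset=1 (pos 7, char 'd'): match length 0
  offset=2 (pos 6, char 'f'): match length 1
  offset=3 (pos 5, char 'd'): match length 0
  offset=4 (pos 4, char 'd'): match length 0
  offset=5 (pos 3, char 'f'): match length 1
  offset=6 (pos 2, char 'f'): match length 2
  offset=7 (pos 1, char 'f'): match length 2
  offset=8 (pos 0, char 'f'): match length 2
Longest match has length 2, found at offsets 6, 7, 8; take the smallest, offset 6.
next_char = character at position 8 + 2 = 10 -> 'b'

Best match: offset=6, length=2 (matching 'ff' starting at position 2)
LZ77 triple: (6, 2, 'b')


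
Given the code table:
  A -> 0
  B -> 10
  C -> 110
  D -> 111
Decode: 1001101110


Decoding:
10 -> B
0 -> A
110 -> C
111 -> D
0 -> A


Result: BACDA


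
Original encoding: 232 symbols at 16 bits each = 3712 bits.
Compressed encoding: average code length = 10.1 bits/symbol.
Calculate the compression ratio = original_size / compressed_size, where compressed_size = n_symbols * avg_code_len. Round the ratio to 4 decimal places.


original_size = n_symbols * orig_bits = 232 * 16 = 3712 bits
compressed_size = n_symbols * avg_code_len = 232 * 10.1 = 2343.2 bits
ratio = original_size / compressed_size = 3712 / 2343.2 = 1.5842

Compression ratio = 1.5842


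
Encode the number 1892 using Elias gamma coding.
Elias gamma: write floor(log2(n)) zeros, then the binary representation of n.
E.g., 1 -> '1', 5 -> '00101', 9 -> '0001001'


num_bits = floor(log2(1892)) + 1 = 11
leading_zeros = num_bits - 1 = 10
binary(1892) = 11101100100

Elias gamma(1892) = '0000000000' + '11101100100' = 000000000011101100100 (21 bits)


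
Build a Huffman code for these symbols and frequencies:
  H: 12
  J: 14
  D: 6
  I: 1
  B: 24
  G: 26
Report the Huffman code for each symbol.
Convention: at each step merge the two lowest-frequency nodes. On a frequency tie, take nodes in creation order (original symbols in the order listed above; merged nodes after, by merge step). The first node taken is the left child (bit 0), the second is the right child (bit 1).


Huffman tree construction:
Step 1: Merge I(1) + D(6) = 7
Step 2: Merge (I+D)(7) + H(12) = 19
Step 3: Merge J(14) + ((I+D)+H)(19) = 33
Step 4: Merge B(24) + G(26) = 50
Step 5: Merge (J+((I+D)+H))(33) + (B+G)(50) = 83
Read each symbol's code off the tree from the root (left child = 0, right child = 1).

Codes:
  H: 011 (length 3)
  J: 00 (length 2)
  D: 0101 (length 4)
  I: 0100 (length 4)
  B: 10 (length 2)
  G: 11 (length 2)
Average code length: 192/83 = 2.3133 bits/symbol


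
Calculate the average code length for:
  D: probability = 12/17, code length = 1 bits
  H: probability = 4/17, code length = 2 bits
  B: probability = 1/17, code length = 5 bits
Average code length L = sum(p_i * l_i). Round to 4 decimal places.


Weighted contributions p_i * l_i:
  D: (12/17) * 1 = 12/17
  H: (4/17) * 2 = 8/17
  B: (1/17) * 5 = 5/17
Sum = (12 + 8 + 5)/17 = 25/17

L = 25/17 = 1.4706 bits/symbol


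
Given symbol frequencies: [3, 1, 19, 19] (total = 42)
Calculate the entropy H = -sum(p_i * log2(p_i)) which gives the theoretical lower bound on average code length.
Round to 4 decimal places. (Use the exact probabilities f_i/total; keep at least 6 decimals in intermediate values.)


Per-symbol terms -p_i * log2(p_i) with p_i = f_i/42:
  p = 3/42 = 0.071429: log2(p) = -3.807355, -p*log2(p) = 0.271954
  p = 1/42 = 0.023810: log2(p) = -5.392317, -p*log2(p) = 0.128389
  p = 19/42 = 0.452381: log2(p) = -1.144390, -p*log2(p) = 0.517700
  p = 19/42 = 0.452381: log2(p) = -1.144390, -p*log2(p) = 0.517700
H = 0.271954 + 0.128389 + 0.517700 + 0.517700 = 1.435743

H = 1.4357 bits/symbol


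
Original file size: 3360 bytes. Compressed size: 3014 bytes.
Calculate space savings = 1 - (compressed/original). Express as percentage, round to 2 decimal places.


ratio = compressed/original = 3014/3360 = 0.897024
savings = 1 - ratio = 1 - 0.897024 = 0.102976
as a percentage: 0.102976 * 100 = 10.3%

Space savings = 1 - 3014/3360 = 10.3%


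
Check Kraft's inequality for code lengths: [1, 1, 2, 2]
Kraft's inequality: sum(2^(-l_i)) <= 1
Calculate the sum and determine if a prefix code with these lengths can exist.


Sum = 2^(-1) + 2^(-1) + 2^(-2) + 2^(-2)
    = 0.5 + 0.5 + 0.25 + 0.25
    = 6/4 = 1.5
Since 1.5 > 1, Kraft's inequality is NOT satisfied.
A prefix code with these lengths CANNOT exist.

Kraft sum = 1.5. Not satisfied.


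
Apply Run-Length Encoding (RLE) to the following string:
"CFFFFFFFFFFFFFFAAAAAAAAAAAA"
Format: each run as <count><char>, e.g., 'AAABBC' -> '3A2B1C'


Scanning runs left to right:
  i=0: run of 'C' x 1 -> '1C'
  i=1: run of 'F' x 14 -> '14F'
  i=15: run of 'A' x 12 -> '12A'

RLE = 1C14F12A


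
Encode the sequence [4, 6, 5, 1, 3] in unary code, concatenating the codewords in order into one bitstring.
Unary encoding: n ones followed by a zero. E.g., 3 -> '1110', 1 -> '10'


Encode each number as n ones followed by a terminating 0:
  4 -> 11110 (5 bits)
  6 -> 1111110 (7 bits)
  5 -> 111110 (6 bits)
  1 -> 10 (2 bits)
  3 -> 1110 (4 bits)
Total length = 5 + 7 + 6 + 2 + 4 = 24 bits.

Unary([4, 6, 5, 1, 3]) = 111101111110111110101110 (24 bits)


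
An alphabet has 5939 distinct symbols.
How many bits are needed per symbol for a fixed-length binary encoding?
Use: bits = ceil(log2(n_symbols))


log2(5939) = 12.536
Bracket: 2^12 = 4096 < 5939 <= 2^13 = 8192
So ceil(log2(5939)) = 13

bits = ceil(log2(5939)) = ceil(12.536) = 13 bits


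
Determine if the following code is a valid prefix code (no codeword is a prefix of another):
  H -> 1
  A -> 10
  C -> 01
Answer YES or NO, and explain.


Checking each pair (does one codeword prefix another?):
  H='1' vs A='10': prefix -- VIOLATION

NO -- this is NOT a valid prefix code. H (1) is a prefix of A (10).


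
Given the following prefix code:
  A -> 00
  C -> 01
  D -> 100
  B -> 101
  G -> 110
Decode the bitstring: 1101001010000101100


Decoding step by step:
Bits 110 -> G
Bits 100 -> D
Bits 101 -> B
Bits 00 -> A
Bits 00 -> A
Bits 101 -> B
Bits 100 -> D


Decoded message: GDBAABD


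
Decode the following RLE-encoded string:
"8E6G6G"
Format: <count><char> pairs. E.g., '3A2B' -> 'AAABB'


Expanding each <count><char> pair:
  8E -> 'EEEEEEEE'
  6G -> 'GGGGGG'
  6G -> 'GGGGGG'

Decoded = EEEEEEEEGGGGGGGGGGGG


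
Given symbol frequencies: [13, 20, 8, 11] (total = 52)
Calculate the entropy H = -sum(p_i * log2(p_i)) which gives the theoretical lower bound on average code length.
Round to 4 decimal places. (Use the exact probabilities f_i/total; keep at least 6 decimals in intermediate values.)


Per-symbol terms -p_i * log2(p_i) with p_i = f_i/52:
  p = 13/52 = 0.250000: log2(p) = -2.000000, -p*log2(p) = 0.500000
  p = 20/52 = 0.384615: log2(p) = -1.378512, -p*log2(p) = 0.530197
  p = 8/52 = 0.153846: log2(p) = -2.700440, -p*log2(p) = 0.415452
  p = 11/52 = 0.211538: log2(p) = -2.241008, -p*log2(p) = 0.474059
H = 0.500000 + 0.530197 + 0.415452 + 0.474059 = 1.919708

H = 1.9197 bits/symbol


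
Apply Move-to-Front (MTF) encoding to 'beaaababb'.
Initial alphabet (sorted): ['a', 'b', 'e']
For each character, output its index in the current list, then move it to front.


MTF encoding:
'b': index 1 in ['a', 'b', 'e'] -> ['b', 'a', 'e']
'e': index 2 in ['b', 'a', 'e'] -> ['e', 'b', 'a']
'a': index 2 in ['e', 'b', 'a'] -> ['a', 'e', 'b']
'a': index 0 in ['a', 'e', 'b'] -> ['a', 'e', 'b']
'a': index 0 in ['a', 'e', 'b'] -> ['a', 'e', 'b']
'b': index 2 in ['a', 'e', 'b'] -> ['b', 'a', 'e']
'a': index 1 in ['b', 'a', 'e'] -> ['a', 'b', 'e']
'b': index 1 in ['a', 'b', 'e'] -> ['b', 'a', 'e']
'b': index 0 in ['b', 'a', 'e'] -> ['b', 'a', 'e']


Output: [1, 2, 2, 0, 0, 2, 1, 1, 0]


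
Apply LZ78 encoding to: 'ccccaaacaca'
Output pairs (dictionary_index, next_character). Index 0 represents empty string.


LZ78 encoding steps:
Dictionary: {0: ''}
Step 1: w='' (idx 0), next='c' -> output (0, 'c'), add 'c' as idx 1
Step 2: w='c' (idx 1), next='c' -> output (1, 'c'), add 'cc' as idx 2
Step 3: w='c' (idx 1), next='a' -> output (1, 'a'), add 'ca' as idx 3
Step 4: w='' (idx 0), next='a' -> output (0, 'a'), add 'a' as idx 4
Step 5: w='a' (idx 4), next='c' -> output (4, 'c'), add 'ac' as idx 5
Step 6: w='ac' (idx 5), next='a' -> output (5, 'a'), add 'aca' as idx 6


Encoded: [(0, 'c'), (1, 'c'), (1, 'a'), (0, 'a'), (4, 'c'), (5, 'a')]


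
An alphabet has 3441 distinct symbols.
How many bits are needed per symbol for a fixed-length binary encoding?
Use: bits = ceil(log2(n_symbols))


log2(3441) = 11.7486
Bracket: 2^11 = 2048 < 3441 <= 2^12 = 4096
So ceil(log2(3441)) = 12

bits = ceil(log2(3441)) = ceil(11.7486) = 12 bits


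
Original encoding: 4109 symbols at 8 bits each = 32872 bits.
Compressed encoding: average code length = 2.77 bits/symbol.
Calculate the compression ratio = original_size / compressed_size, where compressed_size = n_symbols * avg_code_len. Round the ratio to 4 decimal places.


original_size = n_symbols * orig_bits = 4109 * 8 = 32872 bits
compressed_size = n_symbols * avg_code_len = 4109 * 2.77 = 11381.93 bits
ratio = original_size / compressed_size = 32872 / 11381.93 = 2.8881

Compression ratio = 2.8881


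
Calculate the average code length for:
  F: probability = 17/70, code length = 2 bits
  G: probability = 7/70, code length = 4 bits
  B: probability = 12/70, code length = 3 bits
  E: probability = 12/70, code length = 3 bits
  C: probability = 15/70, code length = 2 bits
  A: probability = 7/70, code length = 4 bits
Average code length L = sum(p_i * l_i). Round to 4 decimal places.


Weighted contributions p_i * l_i:
  F: (17/70) * 2 = 34/70
  G: (7/70) * 4 = 28/70
  B: (12/70) * 3 = 36/70
  E: (12/70) * 3 = 36/70
  C: (15/70) * 2 = 30/70
  A: (7/70) * 4 = 28/70
Sum = (34 + 28 + 36 + 36 + 30 + 28)/70 = 192/70

L = 192/70 = 2.7429 bits/symbol


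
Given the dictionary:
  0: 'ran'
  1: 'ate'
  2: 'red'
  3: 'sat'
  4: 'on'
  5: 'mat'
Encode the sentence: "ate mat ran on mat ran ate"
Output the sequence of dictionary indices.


Look up each word in the dictionary:
  'ate' -> 1
  'mat' -> 5
  'ran' -> 0
  'on' -> 4
  'mat' -> 5
  'ran' -> 0
  'ate' -> 1

Encoded: [1, 5, 0, 4, 5, 0, 1]


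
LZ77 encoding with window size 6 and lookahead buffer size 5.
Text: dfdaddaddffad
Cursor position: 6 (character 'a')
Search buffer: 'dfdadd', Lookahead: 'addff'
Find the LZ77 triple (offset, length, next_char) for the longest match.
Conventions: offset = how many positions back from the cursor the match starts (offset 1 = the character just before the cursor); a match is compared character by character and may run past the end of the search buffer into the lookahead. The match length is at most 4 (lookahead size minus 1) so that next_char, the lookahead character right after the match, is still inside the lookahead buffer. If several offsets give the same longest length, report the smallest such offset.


Try each offset into the search buffer:
  offset=1 (pos 5, char 'd'): match length 0
  offset=2 (pos 4, char 'd'): match length 0
  offset=3 (pos 3, char 'a'): match length 3
  offset=4 (pos 2, char 'd'): match length 0
  offset=5 (pos 1, char 'f'): match length 0
  offset=6 (pos 0, char 'd'): match length 0
Longest match has length 3 at offset 3.
next_char = character at position 6 + 3 = 9 -> 'f'

Best match: offset=3, length=3 (matching 'add' starting at position 3)
LZ77 triple: (3, 3, 'f')


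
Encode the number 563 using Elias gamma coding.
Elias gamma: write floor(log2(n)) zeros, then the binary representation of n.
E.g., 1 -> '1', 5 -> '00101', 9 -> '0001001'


num_bits = floor(log2(563)) + 1 = 10
leading_zeros = num_bits - 1 = 9
binary(563) = 1000110011

Elias gamma(563) = '000000000' + '1000110011' = 0000000001000110011 (19 bits)


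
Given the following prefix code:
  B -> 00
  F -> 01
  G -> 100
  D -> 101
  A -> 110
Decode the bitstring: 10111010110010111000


Decoding step by step:
Bits 101 -> D
Bits 110 -> A
Bits 101 -> D
Bits 100 -> G
Bits 101 -> D
Bits 110 -> A
Bits 00 -> B


Decoded message: DADGDAB


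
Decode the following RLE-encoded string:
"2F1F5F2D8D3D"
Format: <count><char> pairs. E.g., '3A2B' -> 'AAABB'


Expanding each <count><char> pair:
  2F -> 'FF'
  1F -> 'F'
  5F -> 'FFFFF'
  2D -> 'DD'
  8D -> 'DDDDDDDD'
  3D -> 'DDD'

Decoded = FFFFFFFFDDDDDDDDDDDDD


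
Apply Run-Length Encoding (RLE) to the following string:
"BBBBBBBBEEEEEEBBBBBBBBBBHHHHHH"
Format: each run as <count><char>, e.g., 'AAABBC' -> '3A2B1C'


Scanning runs left to right:
  i=0: run of 'B' x 8 -> '8B'
  i=8: run of 'E' x 6 -> '6E'
  i=14: run of 'B' x 10 -> '10B'
  i=24: run of 'H' x 6 -> '6H'

RLE = 8B6E10B6H


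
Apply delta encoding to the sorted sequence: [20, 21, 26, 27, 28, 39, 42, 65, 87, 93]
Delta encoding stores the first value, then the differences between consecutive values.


First value: 20
Deltas:
  21 - 20 = 1
  26 - 21 = 5
  27 - 26 = 1
  28 - 27 = 1
  39 - 28 = 11
  42 - 39 = 3
  65 - 42 = 23
  87 - 65 = 22
  93 - 87 = 6


Delta encoded: [20, 1, 5, 1, 1, 11, 3, 23, 22, 6]


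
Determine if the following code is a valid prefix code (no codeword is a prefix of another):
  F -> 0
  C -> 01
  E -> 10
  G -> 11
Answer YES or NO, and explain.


Checking each pair (does one codeword prefix another?):
  F='0' vs C='01': prefix -- VIOLATION

NO -- this is NOT a valid prefix code. F (0) is a prefix of C (01).


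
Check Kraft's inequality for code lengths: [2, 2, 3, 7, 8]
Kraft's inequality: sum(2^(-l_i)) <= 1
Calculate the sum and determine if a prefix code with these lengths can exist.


Sum = 2^(-2) + 2^(-2) + 2^(-3) + 2^(-7) + 2^(-8)
    = 0.25 + 0.25 + 0.125 + 0.0078125 + 0.00390625
    = 163/256 = 0.63671875
Since 0.63671875 <= 1, Kraft's inequality IS satisfied.
A prefix code with these lengths CAN exist.

Kraft sum = 0.63671875. Satisfied.


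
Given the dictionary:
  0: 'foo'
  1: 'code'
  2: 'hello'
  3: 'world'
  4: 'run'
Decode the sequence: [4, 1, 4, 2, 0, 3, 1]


Look up each index in the dictionary:
  4 -> 'run'
  1 -> 'code'
  4 -> 'run'
  2 -> 'hello'
  0 -> 'foo'
  3 -> 'world'
  1 -> 'code'

Decoded: "run code run hello foo world code"


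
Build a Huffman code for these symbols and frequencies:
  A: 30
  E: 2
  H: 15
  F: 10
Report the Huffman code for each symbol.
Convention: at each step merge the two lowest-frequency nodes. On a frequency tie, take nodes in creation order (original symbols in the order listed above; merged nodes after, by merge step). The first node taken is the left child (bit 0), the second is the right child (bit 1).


Huffman tree construction:
Step 1: Merge E(2) + F(10) = 12
Step 2: Merge (E+F)(12) + H(15) = 27
Step 3: Merge ((E+F)+H)(27) + A(30) = 57
Read each symbol's code off the tree from the root (left child = 0, right child = 1).

Codes:
  A: 1 (length 1)
  E: 000 (length 3)
  H: 01 (length 2)
  F: 001 (length 3)
Average code length: 96/57 = 1.6842 bits/symbol


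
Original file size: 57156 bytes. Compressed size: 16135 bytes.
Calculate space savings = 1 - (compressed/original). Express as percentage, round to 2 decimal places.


ratio = compressed/original = 16135/57156 = 0.282298
savings = 1 - ratio = 1 - 0.282298 = 0.717702
as a percentage: 0.717702 * 100 = 71.77%

Space savings = 1 - 16135/57156 = 71.77%


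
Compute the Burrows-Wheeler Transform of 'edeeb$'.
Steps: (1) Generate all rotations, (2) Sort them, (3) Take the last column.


Rotations (sorted):
  0: $edeeb -> last char: b
  1: b$edee -> last char: e
  2: deeb$e -> last char: e
  3: eb$ede -> last char: e
  4: edeeb$ -> last char: $
  5: eeb$ed -> last char: d


BWT = beee$d


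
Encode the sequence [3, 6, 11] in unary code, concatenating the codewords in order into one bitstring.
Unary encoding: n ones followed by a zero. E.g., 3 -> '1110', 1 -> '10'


Encode each number as n ones followed by a terminating 0:
  3 -> 1110 (4 bits)
  6 -> 1111110 (7 bits)
  11 -> 111111111110 (12 bits)
Total length = 4 + 7 + 12 = 23 bits.

Unary([3, 6, 11]) = 11101111110111111111110 (23 bits)


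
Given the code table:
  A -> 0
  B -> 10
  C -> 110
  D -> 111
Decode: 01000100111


Decoding:
0 -> A
10 -> B
0 -> A
0 -> A
10 -> B
0 -> A
111 -> D


Result: ABAABAD


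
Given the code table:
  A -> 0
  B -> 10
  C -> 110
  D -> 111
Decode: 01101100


Decoding:
0 -> A
110 -> C
110 -> C
0 -> A


Result: ACCA


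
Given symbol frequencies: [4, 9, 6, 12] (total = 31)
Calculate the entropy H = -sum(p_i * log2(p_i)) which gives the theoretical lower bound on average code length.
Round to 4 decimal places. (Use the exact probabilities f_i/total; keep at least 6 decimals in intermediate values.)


Per-symbol terms -p_i * log2(p_i) with p_i = f_i/31:
  p = 4/31 = 0.129032: log2(p) = -2.954196, -p*log2(p) = 0.381187
  p = 9/31 = 0.290323: log2(p) = -1.784271, -p*log2(p) = 0.518014
  p = 6/31 = 0.193548: log2(p) = -2.369234, -p*log2(p) = 0.458561
  p = 12/31 = 0.387097: log2(p) = -1.369234, -p*log2(p) = 0.530026
H = 0.381187 + 0.518014 + 0.458561 + 0.530026 = 1.887788

H = 1.8878 bits/symbol


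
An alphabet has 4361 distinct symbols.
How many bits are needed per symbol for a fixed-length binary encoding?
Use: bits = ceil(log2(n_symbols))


log2(4361) = 12.0904
Bracket: 2^12 = 4096 < 4361 <= 2^13 = 8192
So ceil(log2(4361)) = 13

bits = ceil(log2(4361)) = ceil(12.0904) = 13 bits


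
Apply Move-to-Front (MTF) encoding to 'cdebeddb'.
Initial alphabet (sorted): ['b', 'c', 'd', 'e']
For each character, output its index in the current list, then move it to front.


MTF encoding:
'c': index 1 in ['b', 'c', 'd', 'e'] -> ['c', 'b', 'd', 'e']
'd': index 2 in ['c', 'b', 'd', 'e'] -> ['d', 'c', 'b', 'e']
'e': index 3 in ['d', 'c', 'b', 'e'] -> ['e', 'd', 'c', 'b']
'b': index 3 in ['e', 'd', 'c', 'b'] -> ['b', 'e', 'd', 'c']
'e': index 1 in ['b', 'e', 'd', 'c'] -> ['e', 'b', 'd', 'c']
'd': index 2 in ['e', 'b', 'd', 'c'] -> ['d', 'e', 'b', 'c']
'd': index 0 in ['d', 'e', 'b', 'c'] -> ['d', 'e', 'b', 'c']
'b': index 2 in ['d', 'e', 'b', 'c'] -> ['b', 'd', 'e', 'c']


Output: [1, 2, 3, 3, 1, 2, 0, 2]


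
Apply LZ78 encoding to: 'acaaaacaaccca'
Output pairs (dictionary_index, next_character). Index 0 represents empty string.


LZ78 encoding steps:
Dictionary: {0: ''}
Step 1: w='' (idx 0), next='a' -> output (0, 'a'), add 'a' as idx 1
Step 2: w='' (idx 0), next='c' -> output (0, 'c'), add 'c' as idx 2
Step 3: w='a' (idx 1), next='a' -> output (1, 'a'), add 'aa' as idx 3
Step 4: w='aa' (idx 3), next='c' -> output (3, 'c'), add 'aac' as idx 4
Step 5: w='aac' (idx 4), next='c' -> output (4, 'c'), add 'aacc' as idx 5
Step 6: w='c' (idx 2), next='a' -> output (2, 'a'), add 'ca' as idx 6


Encoded: [(0, 'a'), (0, 'c'), (1, 'a'), (3, 'c'), (4, 'c'), (2, 'a')]


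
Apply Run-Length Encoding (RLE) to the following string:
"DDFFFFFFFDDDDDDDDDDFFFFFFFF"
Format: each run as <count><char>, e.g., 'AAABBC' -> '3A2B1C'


Scanning runs left to right:
  i=0: run of 'D' x 2 -> '2D'
  i=2: run of 'F' x 7 -> '7F'
  i=9: run of 'D' x 10 -> '10D'
  i=19: run of 'F' x 8 -> '8F'

RLE = 2D7F10D8F


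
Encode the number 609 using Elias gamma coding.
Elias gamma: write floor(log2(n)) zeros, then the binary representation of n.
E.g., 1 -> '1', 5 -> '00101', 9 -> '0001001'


num_bits = floor(log2(609)) + 1 = 10
leading_zeros = num_bits - 1 = 9
binary(609) = 1001100001

Elias gamma(609) = '000000000' + '1001100001' = 0000000001001100001 (19 bits)
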